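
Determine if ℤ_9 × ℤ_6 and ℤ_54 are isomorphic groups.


Comparing ℤ_9 × ℤ_6 and ℤ_54:
gcd(9,6) = 3 ≠ 1. Max element order in ℤ_9×ℤ_6 is lcm(9,6) = 18 < 54, so it has no element of order 54

No, ℤ_9 × ℤ_6 ≇ ℤ_54


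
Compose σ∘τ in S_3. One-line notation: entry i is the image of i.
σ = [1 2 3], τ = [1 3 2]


σ∘τ: apply τ first, then σ
1 →τ 1 →σ 1
2 →τ 3 →σ 3
3 →τ 2 →σ 2

σ∘τ = [1 3 2]


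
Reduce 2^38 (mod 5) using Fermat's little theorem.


Fermat's little theorem: if p is prime and gcd(a,p)=1, then a^(p-1) ≡ 1 (mod p)
p = 5 is prime, gcd(2,5) = 1
Reduce exponent: 38 mod 4 = 2
So 2^38 ≡ 2^2 (mod 5)
2^2 mod 5 = 4

2^38 ≡ 4 (mod 5)


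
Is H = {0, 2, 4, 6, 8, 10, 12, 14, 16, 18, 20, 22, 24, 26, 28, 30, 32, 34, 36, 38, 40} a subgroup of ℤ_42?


Subgroup test for H = {0, 2, 4, 6, 8, 10, 12, 14, 16, 18, 20, 22, 24, 26, 28, 30, 32, 34, 36, 38, 40} in (ℤ_42, +):
(1) 0 ∈ H? Yes
(2) Closure: for all a,b ∈ H, (a+b) mod 42 ∈ H? Yes
(3) Inverses: for all a ∈ H, -a mod 42 ∈ H? Yes

Yes, H is a subgroup of ℤ_42


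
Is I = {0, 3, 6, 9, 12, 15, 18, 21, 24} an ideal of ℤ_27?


Check ideal conditions for I = {0, 3, 6, 9, 12, 15, 18, 21, 24} in ℤ_27:
(1) I is an additive subgroup? Yes
(2) For r ∈ ℤ_27 and a ∈ I: r·a ∈ I? Yes

Yes, I is an ideal of ℤ_27


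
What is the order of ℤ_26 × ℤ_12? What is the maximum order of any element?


|ℤ_26 × ℤ_12| = 26 × 12 = 312
Max element order = lcm(26,12) = 156
Cyclic? No (gcd=2)

|ℤ_26×ℤ_12| = 312, max element order = 156


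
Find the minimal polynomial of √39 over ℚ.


√39 satisfies x² - 39 = 0, irreducible over ℚ since 39 is squarefree

Minimal polynomial: x² - 39


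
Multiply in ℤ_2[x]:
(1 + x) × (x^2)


Expand and collect like terms; reduce coefficients mod 2:
x^0: 1·0 = 0 ≡ 0 (mod 2)
x^1: 1·0 + 1·0 = 0 ≡ 0 (mod 2)
x^2: 1·1 + 1·0 = 1 ≡ 1 (mod 2)
x^3: 1·1 = 1 ≡ 1 (mod 2)
Result: x^2 + x^3

f · g = x^2 + x^3


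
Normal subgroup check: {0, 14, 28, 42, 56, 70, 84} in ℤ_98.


H = {0, 14, 28, 42, 56, 70, 84} in ℤ_98
ℤ_98 is abelian; every subgroup of an abelian group is normal

Yes, normal subgroup


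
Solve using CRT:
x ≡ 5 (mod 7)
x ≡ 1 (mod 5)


m₁ = 7, m₂ = 5, gcd = 1, so CRT applies. M = m₁·m₂ = 35
Let M₁ = M/m₁ = 5, M₂ = M/m₂ = 7
Find y₁ ≡ M₁⁻¹ (mod m₁): 5⁻¹ ≡ 3 (mod 7)
Find y₂ ≡ M₂⁻¹ (mod m₂): 7⁻¹ ≡ 3 (mod 5)
x = a₁·M₁·y₁ + a₂·M₂·y₂ = 5·5·3 + 1·7·3 = 96
Reduce mod 35: x ≡ 26
Check: 26 mod 7 = 5 ✓, 26 mod 5 = 1 ✓

x ≡ 26 (mod 35)


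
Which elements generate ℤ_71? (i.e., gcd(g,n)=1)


g generates ℤ_n iff gcd(g,n) = 1
Prime factors of 71: 71
Generators are g ∈ {1,...,70} not divisible by any of these primes.
Generators: {1, 2, 3, 4, 5, 6, 7, 8, 9, 10, 11, 12, 13, 14, 15, 16, 17, 18, 19, 20, 21, 22, 23, 24, 25, 26, 27, 28, 29, 30, 31, 32, 33, 34, 35, 36, 37, 38, 39, 40, 41, 42, 43, 44, 45, 46, 47, 48, 49, 50, 51, 52, 53, 54, 55, 56, 57, 58, 59, 60, 61, 62, 63, 64, 65, 66, 67, 68, 69, 70}
Number of generators = φ(71) = 70

Generators of ℤ_71 = {1, 2, 3, 4, 5, 6, 7, 8, 9, 10, 11, 12, 13, 14, 15, 16, 17, 18, 19, 20, 21, 22, 23, 24, 25, 26, 27, 28, 29, 30, 31, 32, 33, 34, 35, 36, 37, 38, 39, 40, 41, 42, 43, 44, 45, 46, 47, 48, 49, 50, 51, 52, 53, 54, 55, 56, 57, 58, 59, 60, 61, 62, 63, 64, 65, 66, 67, 68, 69, 70}


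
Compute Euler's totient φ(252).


Factor n: 252 = 2^2 × 3^2 × 7
φ(n) = n · ∏(1 - 1/p) over distinct primes p | n
φ(252) = 252 · (1 - 1/2) · (1 - 1/3) · (1 - 1/7) = 72

φ(252) = 72


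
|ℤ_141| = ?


ℤ_n has n elements.

|ℤ_141| = 141


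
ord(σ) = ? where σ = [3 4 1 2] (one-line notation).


Cycle decomposition: (1 3) (2 4)
Cycle lengths: 2, 2
Order = lcm(2, 2) = 2

ord(σ) = 2


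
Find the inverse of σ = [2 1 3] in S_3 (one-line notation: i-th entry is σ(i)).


To find σ⁻¹, swap domain and range:
σ(1) = 2 → σ⁻¹(2) = 1
σ(2) = 1 → σ⁻¹(1) = 2
σ(3) = 3 → σ⁻¹(3) = 3

σ⁻¹ = [2 1 3]


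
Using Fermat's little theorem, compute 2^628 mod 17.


Fermat's little theorem: if p is prime and gcd(a,p)=1, then a^(p-1) ≡ 1 (mod p)
p = 17 is prime, gcd(2,17) = 1
Reduce exponent: 628 mod 16 = 4
So 2^628 ≡ 2^4 (mod 17)
2^4 mod 17 = 16

2^628 ≡ 16 (mod 17)


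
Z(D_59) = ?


Z(G) = {g ∈ G | gx = xg for all x ∈ G}
For odd n, Z(D_n) = {e}: no nontrivial rotation commutes with all reflections

Z(D_59) = {e}


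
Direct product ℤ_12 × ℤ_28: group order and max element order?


|ℤ_12 × ℤ_28| = 12 × 28 = 336
Max element order = lcm(12,28) = 84
Cyclic? No (gcd=4)

|ℤ_12×ℤ_28| = 336, max element order = 84


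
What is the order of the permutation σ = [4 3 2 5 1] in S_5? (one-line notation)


Cycle decomposition: (1 4 5) (2 3)
Cycle lengths: 3, 2
Order = lcm(3, 2) = 6

ord(σ) = 6


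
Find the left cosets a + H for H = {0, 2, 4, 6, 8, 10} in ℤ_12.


H = {0, 2, 4, 6, 8, 10}, |H| = 6
Number of cosets = |G|/|H| = 12/6 = 2
0 + H = {0, 2, 4, 6, 8, 10}
1 + H = {1, 3, 5, 7, 9, 11}

Cosets: 0+H={0,2,4,6,8,10}; 1+H={1,3,5,7,9,11}


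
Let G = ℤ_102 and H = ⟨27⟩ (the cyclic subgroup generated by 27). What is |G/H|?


|⟨27⟩| = n / gcd(27, 102) = 102 / 3 = 34
H is normal (ℤ_102 is abelian).
|G/H| = |G| / |H| = 102 / 34 = 3

|G/H| = 3


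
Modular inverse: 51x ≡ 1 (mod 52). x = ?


Use the extended Euclidean algorithm to write 1 = 51·s + 52·t; then s mod 52 is the inverse.
Euclidean algorithm:
  51 = 0·52 + 51
  52 = 1·51 + 1
  51 = 51·1 + 0
gcd(51,52) = 1
Back-substitution gives: 51·(-1) + 52·(1) = 1
So 51⁻¹ ≡ -1 ≡ 51 (mod 52)
Check: 51 × 51 = 2601 ≡ 1 (mod 52) ✓

51⁻¹ ≡ 51 (mod 52)


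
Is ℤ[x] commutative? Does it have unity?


Polynomial ring over ℤ (an integral domain) is a commutative integral domain with unity 1
Commutative: Yes
Integral domain: Yes
Has unity: Yes

ℤ[x]: Commutative=Yes, Unity=Yes


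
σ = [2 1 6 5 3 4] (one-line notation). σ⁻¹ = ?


To find σ⁻¹, swap domain and range:
σ(1) = 2 → σ⁻¹(2) = 1
σ(2) = 1 → σ⁻¹(1) = 2
σ(3) = 6 → σ⁻¹(6) = 3
σ(4) = 5 → σ⁻¹(5) = 4
σ(5) = 3 → σ⁻¹(3) = 5
σ(6) = 4 → σ⁻¹(4) = 6

σ⁻¹ = [2 1 5 6 4 3]


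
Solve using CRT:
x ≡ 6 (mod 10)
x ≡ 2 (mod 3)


m₁ = 10, m₂ = 3, gcd = 1, so CRT applies. M = m₁·m₂ = 30
Let M₁ = M/m₁ = 3, M₂ = M/m₂ = 10
Find y₁ ≡ M₁⁻¹ (mod m₁): 3⁻¹ ≡ 7 (mod 10)
Find y₂ ≡ M₂⁻¹ (mod m₂): 10⁻¹ ≡ 1 (mod 3)
x = a₁·M₁·y₁ + a₂·M₂·y₂ = 6·3·7 + 2·10·1 = 146
Reduce mod 30: x ≡ 26
Check: 26 mod 10 = 6 ✓, 26 mod 3 = 2 ✓

x ≡ 26 (mod 30)


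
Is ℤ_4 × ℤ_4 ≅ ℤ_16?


Comparing ℤ_4 × ℤ_4 and ℤ_16:
gcd(4,4) = 4 ≠ 1. Max element order in ℤ_4×ℤ_4 is lcm(4,4) = 4 < 16, so it has no element of order 16

No, ℤ_4 × ℤ_4 ≇ ℤ_16


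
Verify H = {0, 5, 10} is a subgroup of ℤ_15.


Subgroup test for H = {0, 5, 10} in (ℤ_15, +):
(1) 0 ∈ H? Yes
(2) Closure: for all a,b ∈ H, (a+b) mod 15 ∈ H? Yes
(3) Inverses: for all a ∈ H, -a mod 15 ∈ H? Yes

Yes, H is a subgroup of ℤ_15


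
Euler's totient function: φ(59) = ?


Factor n: 59 = 59
φ(n) = n · ∏(1 - 1/p) over distinct primes p | n
φ(59) = 59 · (1 - 1/59) = 58

φ(59) = 58


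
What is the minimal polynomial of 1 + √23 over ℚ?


Let α = 1 + √23. Then α - 1 = √23, so (α - 1)² = 23, giving α² - 2α - 22 = 0. Degree 2 and α ∉ ℚ, so this is the minimal polynomial.

Minimal polynomial: x² - 2x - 22


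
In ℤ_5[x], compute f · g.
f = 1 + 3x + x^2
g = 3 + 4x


Expand and collect like terms; reduce coefficients mod 5:
x^0: 1·3 = 3 ≡ 3 (mod 5)
x^1: 1·4 + 3·3 = 13 ≡ 3 (mod 5)
x^2: 3·4 + 1·3 = 15 ≡ 0 (mod 5)
x^3: 1·4 = 4 ≡ 4 (mod 5)
Result: 3 + 3x + 4x^3

f · g = 3 + 3x + 4x^3


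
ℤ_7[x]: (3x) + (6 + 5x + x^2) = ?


Add coefficients mod 7:
x^0: 0 + 6 = 6 (mod 7)
x^1: 3 + 5 = 1 (mod 7)
x^2: 0 + 1 = 1 (mod 7)
Result: 6 + x + x^2

f + g = 6 + x + x^2


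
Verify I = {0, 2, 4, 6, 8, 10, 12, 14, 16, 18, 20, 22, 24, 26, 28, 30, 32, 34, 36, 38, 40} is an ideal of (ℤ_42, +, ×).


Check ideal conditions for I = {0, 2, 4, 6, 8, 10, 12, 14, 16, 18, 20, 22, 24, 26, 28, 30, 32, 34, 36, 38, 40} in ℤ_42:
(1) I is an additive subgroup? Yes
(2) For r ∈ ℤ_42 and a ∈ I: r·a ∈ I? Yes

Yes, I is an ideal of ℤ_42


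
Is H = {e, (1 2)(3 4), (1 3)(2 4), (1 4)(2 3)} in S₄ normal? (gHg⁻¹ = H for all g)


H = {e, (1 2)(3 4), (1 3)(2 4), (1 4)(2 3)} in S₄
This is the Klein four-group V₄; it is normal in S₄ (it is a union of conjugacy classes)

Yes, normal subgroup


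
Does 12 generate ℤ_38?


g generates ℤ_n iff gcd(g, n) = 1
gcd(12, 38) = 2
Since gcd = 2 ≠ 1, ⟨12⟩ has order 19 < 38, so 12 is not a generator.

No, 12 does not generate ℤ_38


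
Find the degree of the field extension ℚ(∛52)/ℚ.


∛52 has minimal polynomial x³ - 52 (irreducible over ℚ since 52 is not a perfect cube)

[ℚ(∛52)/ℚ] = 3


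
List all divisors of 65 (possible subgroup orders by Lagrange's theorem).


Lagrange's theorem: |H| divides |G|
|G| = 65
Divisors of 65: 1, 5, 13, 65

Possible subgroup orders: {1, 5, 13, 65}


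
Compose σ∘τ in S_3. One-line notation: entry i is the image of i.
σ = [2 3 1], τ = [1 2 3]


σ∘τ: apply τ first, then σ
1 →τ 1 →σ 2
2 →τ 2 →σ 3
3 →τ 3 →σ 1

σ∘τ = [2 3 1]


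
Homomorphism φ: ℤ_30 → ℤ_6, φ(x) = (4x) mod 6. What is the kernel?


Kernel = preimage of identity
ker(φ) = {x ∈ ℤ_30 : 4x ≡ 0 (mod 6)}. Since 6 | 30, φ is well-defined. The kernel is the cyclic subgroup ⟨3⟩ of ℤ_30 (order 10), i.e. {0, 3, 6, 9, 12, 15, 18, 21, 24, 27}

ker(φ) = {0, 3, 6, 9, 12, 15, 18, 21, 24, 27}


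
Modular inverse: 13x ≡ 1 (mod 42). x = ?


Use the extended Euclidean algorithm to write 1 = 13·s + 42·t; then s mod 42 is the inverse.
Euclidean algorithm:
  13 = 0·42 + 13
  42 = 3·13 + 3
  13 = 4·3 + 1
  3 = 3·1 + 0
gcd(13,42) = 1
Back-substitution gives: 13·(13) + 42·(-4) = 1
So 13⁻¹ ≡ 13 ≡ 13 (mod 42)
Check: 13 × 13 = 169 ≡ 1 (mod 42) ✓

13⁻¹ ≡ 13 (mod 42)


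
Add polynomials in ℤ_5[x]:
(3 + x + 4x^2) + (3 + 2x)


Add coefficients mod 5:
x^0: 3 + 3 = 1 (mod 5)
x^1: 1 + 2 = 3 (mod 5)
x^2: 4 + 0 = 4 (mod 5)
Result: 1 + 3x + 4x^2

f + g = 1 + 3x + 4x^2


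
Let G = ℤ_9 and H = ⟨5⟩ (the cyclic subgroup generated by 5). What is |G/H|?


|⟨5⟩| = n / gcd(5, 9) = 9 / 1 = 9
H is normal (ℤ_9 is abelian).
|G/H| = |G| / |H| = 9 / 9 = 1

|G/H| = 1


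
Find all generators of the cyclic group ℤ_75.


g generates ℤ_n iff gcd(g,n) = 1
Prime factors of 75: 3, 5
Generators are g ∈ {1,...,74} not divisible by any of these primes.
Generators: {1, 2, 4, 7, 8, 11, 13, 14, 16, 17, 19, 22, 23, 26, 28, 29, 31, 32, 34, 37, 38, 41, 43, 44, 46, 47, 49, 52, 53, 56, 58, 59, 61, 62, 64, 67, 68, 71, 73, 74}
Number of generators = φ(75) = 40

Generators of ℤ_75 = {1, 2, 4, 7, 8, 11, 13, 14, 16, 17, 19, 22, 23, 26, 28, 29, 31, 32, 34, 37, 38, 41, 43, 44, 46, 47, 49, 52, 53, 56, 58, 59, 61, 62, 64, 67, 68, 71, 73, 74}


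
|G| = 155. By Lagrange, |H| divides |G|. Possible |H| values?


Lagrange's theorem: |H| divides |G|
|G| = 155
Divisors of 155: 1, 5, 31, 155

Possible subgroup orders: {1, 5, 31, 155}


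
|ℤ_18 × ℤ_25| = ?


|A × B| = |A| · |B|
|ℤ_18 × ℤ_25| = 18 × 25 = 450

|ℤ_18 × ℤ_25| = 450


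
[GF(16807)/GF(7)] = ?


GF(16807) = GF(7^5), so the extension degree is 5

[GF(16807)/GF(7)] = 5


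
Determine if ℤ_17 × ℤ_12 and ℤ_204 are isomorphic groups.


Comparing ℤ_17 × ℤ_12 and ℤ_204:
gcd(17,12) = 1, so ℤ_17 × ℤ_12 ≅ ℤ_204 (CRT)

Yes, ℤ_17 × ℤ_12 ≅ ℤ_204


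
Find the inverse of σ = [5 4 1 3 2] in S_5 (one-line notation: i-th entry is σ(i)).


To find σ⁻¹, swap domain and range:
σ(1) = 5 → σ⁻¹(5) = 1
σ(2) = 4 → σ⁻¹(4) = 2
σ(3) = 1 → σ⁻¹(1) = 3
σ(4) = 3 → σ⁻¹(3) = 4
σ(5) = 2 → σ⁻¹(2) = 5

σ⁻¹ = [3 5 4 2 1]


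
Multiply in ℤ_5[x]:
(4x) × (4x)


Expand and collect like terms; reduce coefficients mod 5:
x^0: 0·0 = 0 ≡ 0 (mod 5)
x^1: 0·4 + 4·0 = 0 ≡ 0 (mod 5)
x^2: 4·4 = 16 ≡ 1 (mod 5)
Result: x^2

f · g = x^2


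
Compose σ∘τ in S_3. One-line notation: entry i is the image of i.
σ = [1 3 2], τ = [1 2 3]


σ∘τ: apply τ first, then σ
1 →τ 1 →σ 1
2 →τ 2 →σ 3
3 →τ 3 →σ 2

σ∘τ = [1 3 2]


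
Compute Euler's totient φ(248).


Factor n: 248 = 2^3 × 31
φ(n) = n · ∏(1 - 1/p) over distinct primes p | n
φ(248) = 248 · (1 - 1/2) · (1 - 1/31) = 120

φ(248) = 120


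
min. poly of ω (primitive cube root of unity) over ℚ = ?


ω satisfies x² + x + 1 = 0 (the cyclotomic polynomial Φ₃)

Minimal polynomial: x² + x + 1


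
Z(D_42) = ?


Z(G) = {g ∈ G | gx = xg for all x ∈ G}
For even n, Z(D_n) = {e, r^(n/2)}: the 180° rotation r^21 commutes with every reflection and rotation

Z(D_42) = {e, r^21}


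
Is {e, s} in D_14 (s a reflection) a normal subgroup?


H = {e, s} in D_14 (s a reflection)
r·s·r⁻¹ = sr⁻² ≠ s for n ≥ 3, so {e, s} is not closed under conjugation

No, not a normal subgroup


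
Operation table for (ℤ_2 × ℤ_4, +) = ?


Elements: {(0,0), (0,1), (0,2), (0,3), (1,0), (1,1), (1,2), (1,3)}
Operation: componentwise addition mod (2, 4)
Entry (a, b) = ((a₁+b₁) mod 2, (a₂+b₂) mod 4)

Cayley table:
      | (0,0) | (0,1) | (0,2) | (0,3) | (1,0) | (1,1) | (1,2) | (1,3)
(0,0) | (0,0) | (0,1) | (0,2) | (0,3) | (1,0) | (1,1) | (1,2) | (1,3)
(0,1) | (0,1) | (0,2) | (0,3) | (0,0) | (1,1) | (1,2) | (1,3) | (1,0)
(0,2) | (0,2) | (0,3) | (0,0) | (0,1) | (1,2) | (1,3) | (1,0) | (1,1)
(0,3) | (0,3) | (0,0) | (0,1) | (0,2) | (1,3) | (1,0) | (1,1) | (1,2)
(1,0) | (1,0) | (1,1) | (1,2) | (1,3) | (0,0) | (0,1) | (0,2) | (0,3)
(1,1) | (1,1) | (1,2) | (1,3) | (1,0) | (0,1) | (0,2) | (0,3) | (0,0)
(1,2) | (1,2) | (1,3) | (1,0) | (1,1) | (0,2) | (0,3) | (0,0) | (0,1)
(1,3) | (1,3) | (1,0) | (1,1) | (1,2) | (0,3) | (0,0) | (0,1) | (0,2)


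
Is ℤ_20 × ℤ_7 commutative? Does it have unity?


Direct product ring; commutative with unity (1,1); but (1,0)·(0,1) = (0,0) gives zero divisors, so not an integral domain
Commutative: Yes
Integral domain: No
Has unity: Yes

ℤ_20 × ℤ_7: Commutative=Yes, Unity=Yes


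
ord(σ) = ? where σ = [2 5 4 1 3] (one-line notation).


Cycle decomposition: (1 2 5 3 4)
Cycle lengths: 5
Order = lcm(5) = 5

ord(σ) = 5


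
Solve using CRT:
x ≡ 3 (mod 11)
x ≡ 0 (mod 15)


m₁ = 11, m₂ = 15, gcd = 1, so CRT applies. M = m₁·m₂ = 165
Let M₁ = M/m₁ = 15, M₂ = M/m₂ = 11
Find y₁ ≡ M₁⁻¹ (mod m₁): 15⁻¹ ≡ 3 (mod 11)
Find y₂ ≡ M₂⁻¹ (mod m₂): 11⁻¹ ≡ 11 (mod 15)
x = a₁·M₁·y₁ + a₂·M₂·y₂ = 3·15·3 + 0·11·11 = 135
Reduce mod 165: x ≡ 135
Check: 135 mod 11 = 3 ✓, 135 mod 15 = 0 ✓

x ≡ 135 (mod 165)


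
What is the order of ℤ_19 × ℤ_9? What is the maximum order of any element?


|ℤ_19 × ℤ_9| = 19 × 9 = 171
Max element order = lcm(19,9) = 171
Cyclic? Yes (gcd=1)

|ℤ_19×ℤ_9| = 171, max element order = 171


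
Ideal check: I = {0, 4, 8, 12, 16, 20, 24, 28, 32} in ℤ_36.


Check ideal conditions for I = {0, 4, 8, 12, 16, 20, 24, 28, 32} in ℤ_36:
(1) I is an additive subgroup? Yes
(2) For r ∈ ℤ_36 and a ∈ I: r·a ∈ I? Yes

Yes, I is an ideal of ℤ_36


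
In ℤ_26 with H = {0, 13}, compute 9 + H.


9 + H = {9 + h (mod 26) : h ∈ H}
9+0=9, 9+13=22

9 + H = {9, 22}


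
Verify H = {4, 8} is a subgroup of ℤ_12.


Subgroup test for H = {4, 8} in (ℤ_12, +):
(1) 0 ∈ H? No
(2) Closure: for all a,b ∈ H, (a+b) mod 12 ∈ H? No  [counterexample: 4 + 8 = 0 ∉ H]
(3) Inverses: for all a ∈ H, -a mod 12 ∈ H? Yes

No, H is not a subgroup of ℤ_12


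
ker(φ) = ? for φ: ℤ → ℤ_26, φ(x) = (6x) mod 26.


Kernel = preimage of identity
ker(φ) = {x ∈ ℤ : 6x ≡ 0 (mod 26)}. gcd(6,26) = 2, so 6x ≡ 0 (mod 26) ⟺ x ≡ 0 (mod 26/2 = 13). Hence ker(φ) = 13ℤ

ker(φ) = 13ℤ


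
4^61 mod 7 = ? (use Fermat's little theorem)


Fermat's little theorem: if p is prime and gcd(a,p)=1, then a^(p-1) ≡ 1 (mod p)
p = 7 is prime, gcd(4,7) = 1
Reduce exponent: 61 mod 6 = 1
So 4^61 ≡ 4^1 (mod 7)
4^1 mod 7 = 4

4^61 ≡ 4 (mod 7)


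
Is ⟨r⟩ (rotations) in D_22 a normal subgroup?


H = ⟨r⟩ (rotations) in D_22
The rotation subgroup ⟨r⟩ has index 2 in D_22, so it is normal

Yes, normal subgroup


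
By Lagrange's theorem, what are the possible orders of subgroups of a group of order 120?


Lagrange's theorem: |H| divides |G|
|G| = 120
Divisors of 120: 1, 2, 3, 4, 5, 6, 8, 10, 12, 15, 20, 24, 30, 40, 60, 120

Possible subgroup orders: {1, 2, 3, 4, 5, 6, 8, 10, 12, 15, 20, 24, 30, 40, 60, 120}


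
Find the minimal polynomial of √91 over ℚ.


√91 satisfies x² - 91 = 0, irreducible over ℚ since 91 is squarefree

Minimal polynomial: x² - 91


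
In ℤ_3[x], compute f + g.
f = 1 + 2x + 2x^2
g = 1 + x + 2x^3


Add coefficients mod 3:
x^0: 1 + 1 = 2 (mod 3)
x^1: 2 + 1 = 0 (mod 3)
x^2: 2 + 0 = 2 (mod 3)
x^3: 0 + 2 = 2 (mod 3)
Result: 2 + 2x^2 + 2x^3

f + g = 2 + 2x^2 + 2x^3


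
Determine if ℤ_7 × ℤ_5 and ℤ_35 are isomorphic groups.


Comparing ℤ_7 × ℤ_5 and ℤ_35:
gcd(7,5) = 1, so ℤ_7 × ℤ_5 ≅ ℤ_35 (CRT)

Yes, ℤ_7 × ℤ_5 ≅ ℤ_35


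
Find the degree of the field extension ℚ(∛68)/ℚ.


∛68 has minimal polynomial x³ - 68 (irreducible over ℚ since 68 is not a perfect cube)

[ℚ(∛68)/ℚ] = 3


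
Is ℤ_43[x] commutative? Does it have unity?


ℤ_43 is a field (n prime), so ℤ_43[x] is a commutative integral domain with unity
Commutative: Yes
Integral domain: Yes
Has unity: Yes

ℤ_43[x]: Commutative=Yes, Unity=Yes


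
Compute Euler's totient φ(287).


Factor n: 287 = 7 × 41
φ(n) = n · ∏(1 - 1/p) over distinct primes p | n
φ(287) = 287 · (1 - 1/7) · (1 - 1/41) = 240

φ(287) = 240


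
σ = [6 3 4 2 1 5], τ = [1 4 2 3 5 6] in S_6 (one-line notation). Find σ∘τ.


σ∘τ: apply τ first, then σ
1 →τ 1 →σ 6
2 →τ 4 →σ 2
3 →τ 2 →σ 3
4 →τ 3 →σ 4
5 →τ 5 →σ 1
6 →τ 6 →σ 5

σ∘τ = [6 2 3 4 1 5]


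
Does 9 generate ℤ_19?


g generates ℤ_n iff gcd(g, n) = 1
gcd(9, 19) = 1
Since gcd = 1, 9 is a generator.

Yes, 9 generates ℤ_19


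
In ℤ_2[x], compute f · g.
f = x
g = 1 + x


Expand and collect like terms; reduce coefficients mod 2:
x^0: 0·1 = 0 ≡ 0 (mod 2)
x^1: 0·1 + 1·1 = 1 ≡ 1 (mod 2)
x^2: 1·1 = 1 ≡ 1 (mod 2)
Result: x + x^2

f · g = x + x^2


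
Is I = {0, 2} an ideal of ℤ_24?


Check ideal conditions for I = {0, 2} in ℤ_24:
(1) I is an additive subgroup? No
(2) For r ∈ ℤ_24 and a ∈ I: r·a ∈ I? No  [counterexample: r=2, a=2, r·a mod 24 = 4 ∉ I]

No, I is not an ideal of ℤ_24


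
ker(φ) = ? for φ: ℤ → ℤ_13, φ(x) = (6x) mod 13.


Kernel = preimage of identity
ker(φ) = {x ∈ ℤ : 6x ≡ 0 (mod 13)}. gcd(6,13) = 1, so 6x ≡ 0 (mod 13) ⟺ x ≡ 0 (mod 13/1 = 13). Hence ker(φ) = 13ℤ

ker(φ) = 13ℤ


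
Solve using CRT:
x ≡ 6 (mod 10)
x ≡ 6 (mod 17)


m₁ = 10, m₂ = 17, gcd = 1, so CRT applies. M = m₁·m₂ = 170
Let M₁ = M/m₁ = 17, M₂ = M/m₂ = 10
Find y₁ ≡ M₁⁻¹ (mod m₁): 17⁻¹ ≡ 3 (mod 10)
Find y₂ ≡ M₂⁻¹ (mod m₂): 10⁻¹ ≡ 12 (mod 17)
x = a₁·M₁·y₁ + a₂·M₂·y₂ = 6·17·3 + 6·10·12 = 1026
Reduce mod 170: x ≡ 6
Check: 6 mod 10 = 6 ✓, 6 mod 17 = 6 ✓

x ≡ 6 (mod 170)


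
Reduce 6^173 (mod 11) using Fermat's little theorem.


Fermat's little theorem: if p is prime and gcd(a,p)=1, then a^(p-1) ≡ 1 (mod p)
p = 11 is prime, gcd(6,11) = 1
Reduce exponent: 173 mod 10 = 3
So 6^173 ≡ 6^3 (mod 11)
6^3 mod 11 = 7

6^173 ≡ 7 (mod 11)


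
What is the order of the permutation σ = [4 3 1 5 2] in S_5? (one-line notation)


Cycle decomposition: (1 4 5 2 3)
Cycle lengths: 5
Order = lcm(5) = 5

ord(σ) = 5


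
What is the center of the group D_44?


Z(G) = {g ∈ G | gx = xg for all x ∈ G}
For even n, Z(D_n) = {e, r^(n/2)}: the 180° rotation r^22 commutes with every reflection and rotation

Z(D_44) = {e, r^22}


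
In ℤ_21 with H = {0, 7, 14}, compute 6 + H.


6 + H = {6 + h (mod 21) : h ∈ H}
6+0=6, 6+7=13, 6+14=20

6 + H = {6, 13, 20}


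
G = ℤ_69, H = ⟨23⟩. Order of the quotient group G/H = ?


|⟨23⟩| = n / gcd(23, 69) = 69 / 23 = 3
H is normal (ℤ_69 is abelian).
|G/H| = |G| / |H| = 69 / 3 = 23

|G/H| = 23


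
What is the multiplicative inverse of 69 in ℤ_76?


Use the extended Euclidean algorithm to write 1 = 69·s + 76·t; then s mod 76 is the inverse.
Euclidean algorithm:
  69 = 0·76 + 69
  76 = 1·69 + 7
  69 = 9·7 + 6
  7 = 1·6 + 1
  6 = 6·1 + 0
gcd(69,76) = 1
Back-substitution gives: 69·(-11) + 76·(10) = 1
So 69⁻¹ ≡ -11 ≡ 65 (mod 76)
Check: 69 × 65 = 4485 ≡ 1 (mod 76) ✓

69⁻¹ ≡ 65 (mod 76)


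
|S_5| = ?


|S_n| = n! (number of permutations of n symbols)
|S_5| = 5! = 120

|S_5| = 120


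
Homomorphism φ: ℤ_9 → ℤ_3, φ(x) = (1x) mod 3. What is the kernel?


Kernel = preimage of identity
ker(φ) = {x ∈ ℤ_9 : 1x ≡ 0 (mod 3)}. Since 3 | 9, φ is well-defined. The kernel is the cyclic subgroup ⟨3⟩ of ℤ_9 (order 3), i.e. {0, 3, 6}

ker(φ) = {0, 3, 6}


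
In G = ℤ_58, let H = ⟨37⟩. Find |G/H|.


|⟨37⟩| = n / gcd(37, 58) = 58 / 1 = 58
H is normal (ℤ_58 is abelian).
|G/H| = |G| / |H| = 58 / 58 = 1

|G/H| = 1


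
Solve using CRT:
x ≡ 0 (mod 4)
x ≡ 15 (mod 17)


m₁ = 4, m₂ = 17, gcd = 1, so CRT applies. M = m₁·m₂ = 68
Let M₁ = M/m₁ = 17, M₂ = M/m₂ = 4
Find y₁ ≡ M₁⁻¹ (mod m₁): 17⁻¹ ≡ 1 (mod 4)
Find y₂ ≡ M₂⁻¹ (mod m₂): 4⁻¹ ≡ 13 (mod 17)
x = a₁·M₁·y₁ + a₂·M₂·y₂ = 0·17·1 + 15·4·13 = 780
Reduce mod 68: x ≡ 32
Check: 32 mod 4 = 0 ✓, 32 mod 17 = 15 ✓

x ≡ 32 (mod 68)


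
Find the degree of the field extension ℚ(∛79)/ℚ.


∛79 has minimal polynomial x³ - 79 (irreducible over ℚ since 79 is not a perfect cube)

[ℚ(∛79)/ℚ] = 3


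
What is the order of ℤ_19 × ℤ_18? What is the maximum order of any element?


|ℤ_19 × ℤ_18| = 19 × 18 = 342
Max element order = lcm(19,18) = 342
Cyclic? Yes (gcd=1)

|ℤ_19×ℤ_18| = 342, max element order = 342


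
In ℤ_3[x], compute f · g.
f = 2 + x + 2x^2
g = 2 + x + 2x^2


Expand and collect like terms; reduce coefficients mod 3:
x^0: 2·2 = 4 ≡ 1 (mod 3)
x^1: 2·1 + 1·2 = 4 ≡ 1 (mod 3)
x^2: 2·2 + 1·1 + 2·2 = 9 ≡ 0 (mod 3)
x^3: 1·2 + 2·1 = 4 ≡ 1 (mod 3)
x^4: 2·2 = 4 ≡ 1 (mod 3)
Result: 1 + x + x^3 + x^4

f · g = 1 + x + x^3 + x^4


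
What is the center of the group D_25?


Z(G) = {g ∈ G | gx = xg for all x ∈ G}
For odd n, Z(D_n) = {e}: no nontrivial rotation commutes with all reflections

Z(D_25) = {e}


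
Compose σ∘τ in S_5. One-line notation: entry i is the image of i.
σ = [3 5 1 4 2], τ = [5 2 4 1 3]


σ∘τ: apply τ first, then σ
1 →τ 5 →σ 2
2 →τ 2 →σ 5
3 →τ 4 →σ 4
4 →τ 1 →σ 3
5 →τ 3 →σ 1

σ∘τ = [2 5 4 3 1]


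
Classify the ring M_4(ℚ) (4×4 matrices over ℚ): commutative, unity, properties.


Matrix multiplication is non-commutative for n ≥ 2; the identity matrix I is the unity; singular matrices give zero divisors, so not an integral domain
Commutative: No
Integral domain: No
Has unity: Yes

M_4(ℚ) (4×4 matrices over ℚ): Commutative=No, Unity=Yes


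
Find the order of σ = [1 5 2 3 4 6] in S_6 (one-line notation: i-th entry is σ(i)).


Cycle decomposition: (2 5 4 3)
Cycle lengths: 4
Order = lcm(4) = 4

ord(σ) = 4


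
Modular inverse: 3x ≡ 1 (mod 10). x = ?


Use the extended Euclidean algorithm to write 1 = 3·s + 10·t; then s mod 10 is the inverse.
Euclidean algorithm:
  3 = 0·10 + 3
  10 = 3·3 + 1
  3 = 3·1 + 0
gcd(3,10) = 1
Back-substitution gives: 3·(-3) + 10·(1) = 1
So 3⁻¹ ≡ -3 ≡ 7 (mod 10)
Check: 3 × 7 = 21 ≡ 1 (mod 10) ✓

3⁻¹ ≡ 7 (mod 10)


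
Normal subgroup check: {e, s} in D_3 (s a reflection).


H = {e, s} in D_3 (s a reflection)
r·s·r⁻¹ = sr⁻² ≠ s for n ≥ 3, so {e, s} is not closed under conjugation

No, not a normal subgroup


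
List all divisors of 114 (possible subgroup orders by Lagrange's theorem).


Lagrange's theorem: |H| divides |G|
|G| = 114
Divisors of 114: 1, 2, 3, 6, 19, 38, 57, 114

Possible subgroup orders: {1, 2, 3, 6, 19, 38, 57, 114}


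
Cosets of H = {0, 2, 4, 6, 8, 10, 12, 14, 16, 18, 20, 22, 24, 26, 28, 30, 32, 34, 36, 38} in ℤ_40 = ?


H = {0, 2, 4, 6, 8, 10, 12, 14, 16, 18, 20, 22, 24, 26, 28, 30, 32, 34, 36, 38}, |H| = 20
Number of cosets = |G|/|H| = 40/20 = 2
0 + H = {0, 2, 4, 6, 8, 10, 12, 14, 16, 18, 20, 22, 24, 26, 28, 30, 32, 34, 36, 38}
1 + H = {1, 3, 5, 7, 9, 11, 13, 15, 17, 19, 21, 23, 25, 27, 29, 31, 33, 35, 37, 39}

Cosets: 0+H={0,2,4,6,8,10,12,14,16,18,20,22,24,26,28,30,32,34,36,38}; 1+H={1,3,5,7,9,11,13,15,17,19,21,23,25,27,29,31,33,35,37,39}


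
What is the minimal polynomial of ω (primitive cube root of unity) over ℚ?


ω satisfies x² + x + 1 = 0 (the cyclotomic polynomial Φ₃)

Minimal polynomial: x² + x + 1


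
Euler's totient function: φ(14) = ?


φ(n) = count of k ∈ {1,...,n} with gcd(k,n)=1
Coprimes to 14: {1, 3, 5, 9, 11, 13}
Count: 6

φ(14) = 6


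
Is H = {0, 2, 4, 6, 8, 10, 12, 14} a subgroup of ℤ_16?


Subgroup test for H = {0, 2, 4, 6, 8, 10, 12, 14} in (ℤ_16, +):
(1) 0 ∈ H? Yes
(2) Closure: for all a,b ∈ H, (a+b) mod 16 ∈ H? Yes
(3) Inverses: for all a ∈ H, -a mod 16 ∈ H? Yes

Yes, H is a subgroup of ℤ_16


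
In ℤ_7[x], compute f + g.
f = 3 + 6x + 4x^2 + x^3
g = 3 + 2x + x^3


Add coefficients mod 7:
x^0: 3 + 3 = 6 (mod 7)
x^1: 6 + 2 = 1 (mod 7)
x^2: 4 + 0 = 4 (mod 7)
x^3: 1 + 1 = 2 (mod 7)
Result: 6 + x + 4x^2 + 2x^3

f + g = 6 + x + 4x^2 + 2x^3


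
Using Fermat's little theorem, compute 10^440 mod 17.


Fermat's little theorem: if p is prime and gcd(a,p)=1, then a^(p-1) ≡ 1 (mod p)
p = 17 is prime, gcd(10,17) = 1
Reduce exponent: 440 mod 16 = 8
So 10^440 ≡ 10^8 (mod 17)
10^8 mod 17 = 16

10^440 ≡ 16 (mod 17)


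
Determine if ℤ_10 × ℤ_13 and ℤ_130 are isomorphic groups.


Comparing ℤ_10 × ℤ_13 and ℤ_130:
gcd(10,13) = 1, so ℤ_10 × ℤ_13 ≅ ℤ_130 (CRT)

Yes, ℤ_10 × ℤ_13 ≅ ℤ_130


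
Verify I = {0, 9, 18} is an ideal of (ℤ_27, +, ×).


Check ideal conditions for I = {0, 9, 18} in ℤ_27:
(1) I is an additive subgroup? Yes
(2) For r ∈ ℤ_27 and a ∈ I: r·a ∈ I? Yes

Yes, I is an ideal of ℤ_27


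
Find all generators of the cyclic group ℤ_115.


g generates ℤ_n iff gcd(g,n) = 1
Prime factors of 115: 5, 23
Generators are g ∈ {1,...,114} not divisible by any of these primes.
Generators: {1, 2, 3, 4, 6, 7, 8, 9, 11, 12, 13, 14, 16, 17, 18, 19, 21, 22, 24, 26, 27, 28, 29, 31, 32, 33, 34, 36, 37, 38, 39, 41, 42, 43, 44, 47, 48, 49, 51, 52, 53, 54, 56, 57, 58, 59, 61, 62, 63, 64, 66, 67, 68, 71, 72, 73, 74, 76, 77, 78, 79, 81, 82, 83, 84, 86, 87, 88, 89, 91, 93, 94, 96, 97, 98, 99, 101, 102, 103, 104, 106, 107, 108, 109, 111, 112, 113, 114}
Number of generators = φ(115) = 88

Generators of ℤ_115 = {1, 2, 3, 4, 6, 7, 8, 9, 11, 12, 13, 14, 16, 17, 18, 19, 21, 22, 24, 26, 27, 28, 29, 31, 32, 33, 34, 36, 37, 38, 39, 41, 42, 43, 44, 47, 48, 49, 51, 52, 53, 54, 56, 57, 58, 59, 61, 62, 63, 64, 66, 67, 68, 71, 72, 73, 74, 76, 77, 78, 79, 81, 82, 83, 84, 86, 87, 88, 89, 91, 93, 94, 96, 97, 98, 99, 101, 102, 103, 104, 106, 107, 108, 109, 111, 112, 113, 114}


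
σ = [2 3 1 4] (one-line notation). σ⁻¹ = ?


To find σ⁻¹, swap domain and range:
σ(1) = 2 → σ⁻¹(2) = 1
σ(2) = 3 → σ⁻¹(3) = 2
σ(3) = 1 → σ⁻¹(1) = 3
σ(4) = 4 → σ⁻¹(4) = 4

σ⁻¹ = [3 1 2 4]


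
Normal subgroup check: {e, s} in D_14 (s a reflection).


H = {e, s} in D_14 (s a reflection)
r·s·r⁻¹ = sr⁻² ≠ s for n ≥ 3, so {e, s} is not closed under conjugation

No, not a normal subgroup


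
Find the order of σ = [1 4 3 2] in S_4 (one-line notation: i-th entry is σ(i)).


Cycle decomposition: (2 4)
Cycle lengths: 2
Order = lcm(2) = 2

ord(σ) = 2


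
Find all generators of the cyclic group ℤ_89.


g generates ℤ_n iff gcd(g,n) = 1
Prime factors of 89: 89
Generators are g ∈ {1,...,88} not divisible by any of these primes.
Generators: {1, 2, 3, 4, 5, 6, 7, 8, 9, 10, 11, 12, 13, 14, 15, 16, 17, 18, 19, 20, 21, 22, 23, 24, 25, 26, 27, 28, 29, 30, 31, 32, 33, 34, 35, 36, 37, 38, 39, 40, 41, 42, 43, 44, 45, 46, 47, 48, 49, 50, 51, 52, 53, 54, 55, 56, 57, 58, 59, 60, 61, 62, 63, 64, 65, 66, 67, 68, 69, 70, 71, 72, 73, 74, 75, 76, 77, 78, 79, 80, 81, 82, 83, 84, 85, 86, 87, 88}
Number of generators = φ(89) = 88

Generators of ℤ_89 = {1, 2, 3, 4, 5, 6, 7, 8, 9, 10, 11, 12, 13, 14, 15, 16, 17, 18, 19, 20, 21, 22, 23, 24, 25, 26, 27, 28, 29, 30, 31, 32, 33, 34, 35, 36, 37, 38, 39, 40, 41, 42, 43, 44, 45, 46, 47, 48, 49, 50, 51, 52, 53, 54, 55, 56, 57, 58, 59, 60, 61, 62, 63, 64, 65, 66, 67, 68, 69, 70, 71, 72, 73, 74, 75, 76, 77, 78, 79, 80, 81, 82, 83, 84, 85, 86, 87, 88}


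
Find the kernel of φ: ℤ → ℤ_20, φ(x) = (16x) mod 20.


Kernel = preimage of identity
ker(φ) = {x ∈ ℤ : 16x ≡ 0 (mod 20)}. gcd(16,20) = 4, so 16x ≡ 0 (mod 20) ⟺ x ≡ 0 (mod 20/4 = 5). Hence ker(φ) = 5ℤ

ker(φ) = 5ℤ


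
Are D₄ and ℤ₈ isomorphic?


Comparing D₄ and ℤ₈:
D₄ is non-abelian, ℤ₈ is abelian

No, D₄ ≇ ℤ₈


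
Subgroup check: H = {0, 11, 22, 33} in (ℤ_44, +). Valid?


Subgroup test for H = {0, 11, 22, 33} in (ℤ_44, +):
(1) 0 ∈ H? Yes
(2) Closure: for all a,b ∈ H, (a+b) mod 44 ∈ H? Yes
(3) Inverses: for all a ∈ H, -a mod 44 ∈ H? Yes

Yes, H is a subgroup of ℤ_44


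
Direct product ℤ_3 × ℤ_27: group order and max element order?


|ℤ_3 × ℤ_27| = 3 × 27 = 81
Max element order = lcm(3,27) = 27
Cyclic? No (gcd=3)

|ℤ_3×ℤ_27| = 81, max element order = 27


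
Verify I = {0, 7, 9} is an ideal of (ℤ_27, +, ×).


Check ideal conditions for I = {0, 7, 9} in ℤ_27:
(1) I is an additive subgroup? No
(2) For r ∈ ℤ_27 and a ∈ I: r·a ∈ I? No  [counterexample: r=2, a=7, r·a mod 27 = 14 ∉ I]

No, I is not an ideal of ℤ_27


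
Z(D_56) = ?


Z(G) = {g ∈ G | gx = xg for all x ∈ G}
For even n, Z(D_n) = {e, r^(n/2)}: the 180° rotation r^28 commutes with every reflection and rotation

Z(D_56) = {e, r^28}


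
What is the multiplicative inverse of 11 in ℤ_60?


Use the extended Euclidean algorithm to write 1 = 11·s + 60·t; then s mod 60 is the inverse.
Euclidean algorithm:
  11 = 0·60 + 11
  60 = 5·11 + 5
  11 = 2·5 + 1
  5 = 5·1 + 0
gcd(11,60) = 1
Back-substitution gives: 11·(11) + 60·(-2) = 1
So 11⁻¹ ≡ 11 ≡ 11 (mod 60)
Check: 11 × 11 = 121 ≡ 1 (mod 60) ✓

11⁻¹ ≡ 11 (mod 60)


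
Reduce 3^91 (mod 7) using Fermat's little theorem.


Fermat's little theorem: if p is prime and gcd(a,p)=1, then a^(p-1) ≡ 1 (mod p)
p = 7 is prime, gcd(3,7) = 1
Reduce exponent: 91 mod 6 = 1
So 3^91 ≡ 3^1 (mod 7)
3^1 mod 7 = 3

3^91 ≡ 3 (mod 7)


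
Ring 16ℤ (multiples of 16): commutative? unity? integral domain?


16ℤ is a commutative ring under +,× but has no multiplicative identity (1 ∉ 16ℤ); it has no zero divisors, but without unity it is not an integral domain
Commutative: Yes
Integral domain: No
Has unity: No

16ℤ (multiples of 16): Commutative=Yes, Unity=No


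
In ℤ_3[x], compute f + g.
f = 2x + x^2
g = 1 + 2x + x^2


Add coefficients mod 3:
x^0: 0 + 1 = 1 (mod 3)
x^1: 2 + 2 = 1 (mod 3)
x^2: 1 + 1 = 2 (mod 3)
Result: 1 + x + 2x^2

f + g = 1 + x + 2x^2


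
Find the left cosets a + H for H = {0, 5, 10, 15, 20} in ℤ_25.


H = {0, 5, 10, 15, 20}, |H| = 5
Number of cosets = |G|/|H| = 25/5 = 5
0 + H = {0, 5, 10, 15, 20}
1 + H = {1, 6, 11, 16, 21}
2 + H = {2, 7, 12, 17, 22}
3 + H = {3, 8, 13, 18, 23}
4 + H = {4, 9, 14, 19, 24}

Cosets: 0+H={0,5,10,15,20}; 1+H={1,6,11,16,21}; 2+H={2,7,12,17,22}; 3+H={3,8,13,18,23}; 4+H={4,9,14,19,24}


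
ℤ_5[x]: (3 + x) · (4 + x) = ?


Expand and collect like terms; reduce coefficients mod 5:
x^0: 3·4 = 12 ≡ 2 (mod 5)
x^1: 3·1 + 1·4 = 7 ≡ 2 (mod 5)
x^2: 1·1 = 1 ≡ 1 (mod 5)
Result: 2 + 2x + x^2

f · g = 2 + 2x + x^2


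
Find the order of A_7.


|A_n| = n!/2 (even permutations)
|A_7| = 7!/2 = 5040/2 = 2520

|A_7| = 2520


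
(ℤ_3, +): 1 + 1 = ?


Operation: addition mod 3
1 + 1 = (a + b) mod 3 with a = 1, b = 1

1 + 1 = 2


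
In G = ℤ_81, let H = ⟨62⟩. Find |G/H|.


|⟨62⟩| = n / gcd(62, 81) = 81 / 1 = 81
H is normal (ℤ_81 is abelian).
|G/H| = |G| / |H| = 81 / 81 = 1

|G/H| = 1


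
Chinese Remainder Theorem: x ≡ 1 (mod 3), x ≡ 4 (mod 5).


m₁ = 3, m₂ = 5, gcd = 1, so CRT applies. M = m₁·m₂ = 15
Let M₁ = M/m₁ = 5, M₂ = M/m₂ = 3
Find y₁ ≡ M₁⁻¹ (mod m₁): 5⁻¹ ≡ 2 (mod 3)
Find y₂ ≡ M₂⁻¹ (mod m₂): 3⁻¹ ≡ 2 (mod 5)
x = a₁·M₁·y₁ + a₂·M₂·y₂ = 1·5·2 + 4·3·2 = 34
Reduce mod 15: x ≡ 4
Check: 4 mod 3 = 1 ✓, 4 mod 5 = 4 ✓

x ≡ 4 (mod 15)


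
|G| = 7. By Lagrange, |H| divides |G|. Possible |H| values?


Lagrange's theorem: |H| divides |G|
|G| = 7
Divisors of 7: 1, 7

Possible subgroup orders: {1, 7}


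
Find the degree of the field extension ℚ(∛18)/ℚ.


∛18 has minimal polynomial x³ - 18 (irreducible over ℚ since 18 is not a perfect cube)

[ℚ(∛18)/ℚ] = 3


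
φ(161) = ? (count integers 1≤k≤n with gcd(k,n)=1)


Factor n: 161 = 7 × 23
φ(n) = n · ∏(1 - 1/p) over distinct primes p | n
φ(161) = 161 · (1 - 1/7) · (1 - 1/23) = 132

φ(161) = 132


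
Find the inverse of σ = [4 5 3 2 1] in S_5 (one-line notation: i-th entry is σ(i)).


To find σ⁻¹, swap domain and range:
σ(1) = 4 → σ⁻¹(4) = 1
σ(2) = 5 → σ⁻¹(5) = 2
σ(3) = 3 → σ⁻¹(3) = 3
σ(4) = 2 → σ⁻¹(2) = 4
σ(5) = 1 → σ⁻¹(1) = 5

σ⁻¹ = [5 4 3 1 2]


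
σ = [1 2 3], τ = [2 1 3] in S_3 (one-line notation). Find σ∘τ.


σ∘τ: apply τ first, then σ
1 →τ 2 →σ 2
2 →τ 1 →σ 1
3 →τ 3 →σ 3

σ∘τ = [2 1 3]


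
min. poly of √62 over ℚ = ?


√62 satisfies x² - 62 = 0, irreducible over ℚ since 62 is squarefree

Minimal polynomial: x² - 62


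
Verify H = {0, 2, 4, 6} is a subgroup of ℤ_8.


Subgroup test for H = {0, 2, 4, 6} in (ℤ_8, +):
(1) 0 ∈ H? Yes
(2) Closure: for all a,b ∈ H, (a+b) mod 8 ∈ H? Yes
(3) Inverses: for all a ∈ H, -a mod 8 ∈ H? Yes

Yes, H is a subgroup of ℤ_8


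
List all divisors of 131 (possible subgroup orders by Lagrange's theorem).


Lagrange's theorem: |H| divides |G|
|G| = 131
Divisors of 131: 1, 131

Possible subgroup orders: {1, 131}


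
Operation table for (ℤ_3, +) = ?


Elements: {0, 1, 2}
Operation: addition mod 3
Entry (a, b) = (a + b) mod 3

Cayley table:
  | 0 | 1 | 2
0 | 0 | 1 | 2
1 | 1 | 2 | 0
2 | 2 | 0 | 1


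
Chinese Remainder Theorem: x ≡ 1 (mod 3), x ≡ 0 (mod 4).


m₁ = 3, m₂ = 4, gcd = 1, so CRT applies. M = m₁·m₂ = 12
Let M₁ = M/m₁ = 4, M₂ = M/m₂ = 3
Find y₁ ≡ M₁⁻¹ (mod m₁): 4⁻¹ ≡ 1 (mod 3)
Find y₂ ≡ M₂⁻¹ (mod m₂): 3⁻¹ ≡ 3 (mod 4)
x = a₁·M₁·y₁ + a₂·M₂·y₂ = 1·4·1 + 0·3·3 = 4
Reduce mod 12: x ≡ 4
Check: 4 mod 3 = 1 ✓, 4 mod 4 = 0 ✓

x ≡ 4 (mod 12)


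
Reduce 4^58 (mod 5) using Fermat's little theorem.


Fermat's little theorem: if p is prime and gcd(a,p)=1, then a^(p-1) ≡ 1 (mod p)
p = 5 is prime, gcd(4,5) = 1
Reduce exponent: 58 mod 4 = 2
So 4^58 ≡ 4^2 (mod 5)
4^2 mod 5 = 1

4^58 ≡ 1 (mod 5)


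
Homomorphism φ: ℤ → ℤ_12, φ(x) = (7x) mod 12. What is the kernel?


Kernel = preimage of identity
ker(φ) = {x ∈ ℤ : 7x ≡ 0 (mod 12)}. gcd(7,12) = 1, so 7x ≡ 0 (mod 12) ⟺ x ≡ 0 (mod 12/1 = 12). Hence ker(φ) = 12ℤ

ker(φ) = 12ℤ


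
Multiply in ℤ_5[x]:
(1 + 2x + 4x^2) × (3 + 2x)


Expand and collect like terms; reduce coefficients mod 5:
x^0: 1·3 = 3 ≡ 3 (mod 5)
x^1: 1·2 + 2·3 = 8 ≡ 3 (mod 5)
x^2: 2·2 + 4·3 = 16 ≡ 1 (mod 5)
x^3: 4·2 = 8 ≡ 3 (mod 5)
Result: 3 + 3x + x^2 + 3x^3

f · g = 3 + 3x + x^2 + 3x^3


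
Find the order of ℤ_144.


ℤ_n has n elements.

|ℤ_144| = 144


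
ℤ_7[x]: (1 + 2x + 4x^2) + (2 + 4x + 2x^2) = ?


Add coefficients mod 7:
x^0: 1 + 2 = 3 (mod 7)
x^1: 2 + 4 = 6 (mod 7)
x^2: 4 + 2 = 6 (mod 7)
Result: 3 + 6x + 6x^2

f + g = 3 + 6x + 6x^2


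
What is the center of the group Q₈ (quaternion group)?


Z(G) = {g ∈ G | gx = xg for all x ∈ G}
In Q₈ = {±1, ±i, ±j, ±k}, only ±1 commute with every element

Z(Q₈ (quaternion group)) = {1, -1}


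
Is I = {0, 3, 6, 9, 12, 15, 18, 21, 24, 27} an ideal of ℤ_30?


Check ideal conditions for I = {0, 3, 6, 9, 12, 15, 18, 21, 24, 27} in ℤ_30:
(1) I is an additive subgroup? Yes
(2) For r ∈ ℤ_30 and a ∈ I: r·a ∈ I? Yes

Yes, I is an ideal of ℤ_30


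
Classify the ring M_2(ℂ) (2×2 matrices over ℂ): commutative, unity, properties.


Matrix multiplication is non-commutative for n ≥ 2; the identity matrix I is the unity; singular matrices give zero divisors, so not an integral domain
Commutative: No
Integral domain: No
Has unity: Yes

M_2(ℂ) (2×2 matrices over ℂ): Commutative=No, Unity=Yes


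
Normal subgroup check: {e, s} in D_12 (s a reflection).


H = {e, s} in D_12 (s a reflection)
r·s·r⁻¹ = sr⁻² ≠ s for n ≥ 3, so {e, s} is not closed under conjugation

No, not a normal subgroup


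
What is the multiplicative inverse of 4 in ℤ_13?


Use the extended Euclidean algorithm to write 1 = 4·s + 13·t; then s mod 13 is the inverse.
Euclidean algorithm:
  4 = 0·13 + 4
  13 = 3·4 + 1
  4 = 4·1 + 0
gcd(4,13) = 1
Back-substitution gives: 4·(-3) + 13·(1) = 1
So 4⁻¹ ≡ -3 ≡ 10 (mod 13)
Check: 4 × 10 = 40 ≡ 1 (mod 13) ✓

4⁻¹ ≡ 10 (mod 13)


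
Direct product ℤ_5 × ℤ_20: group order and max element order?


|ℤ_5 × ℤ_20| = 5 × 20 = 100
Max element order = lcm(5,20) = 20
Cyclic? No (gcd=5)

|ℤ_5×ℤ_20| = 100, max element order = 20


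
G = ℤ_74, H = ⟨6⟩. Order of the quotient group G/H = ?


|⟨6⟩| = n / gcd(6, 74) = 74 / 2 = 37
H is normal (ℤ_74 is abelian).
|G/H| = |G| / |H| = 74 / 37 = 2

|G/H| = 2


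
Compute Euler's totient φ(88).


Factor n: 88 = 2^3 × 11
φ(n) = n · ∏(1 - 1/p) over distinct primes p | n
φ(88) = 88 · (1 - 1/2) · (1 - 1/11) = 40

φ(88) = 40


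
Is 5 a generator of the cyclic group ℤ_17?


g generates ℤ_n iff gcd(g, n) = 1
gcd(5, 17) = 1
Since gcd = 1, 5 is a generator.

Yes, 5 generates ℤ_17


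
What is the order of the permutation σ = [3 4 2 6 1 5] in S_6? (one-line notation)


Cycle decomposition: (1 3 2 4 6 5)
Cycle lengths: 6
Order = lcm(6) = 6

ord(σ) = 6


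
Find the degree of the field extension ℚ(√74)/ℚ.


√74 has minimal polynomial x² - 74 (irreducible over ℚ since 74 is squarefree)

[ℚ(√74)/ℚ] = 2


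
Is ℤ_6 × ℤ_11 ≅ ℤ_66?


Comparing ℤ_6 × ℤ_11 and ℤ_66:
gcd(6,11) = 1, so ℤ_6 × ℤ_11 ≅ ℤ_66 (CRT)

Yes, ℤ_6 × ℤ_11 ≅ ℤ_66
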